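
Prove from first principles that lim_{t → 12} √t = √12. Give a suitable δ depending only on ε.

Let ε > 0. We want δ > 0 such that 0 < |t − 12| < δ implies |√t − √12| < ε.
Multiplying by the conjugate, |√t − √12| = |t − 12|/(√t + √12).
Restrict δ ≤ 12 so that |t − 12| < 12 forces t > 0, and then √t + √12 > √12.
Hence |√t − √12| < |t − 12|/√12, which is < ε once |t − 12| < √12·ε.
Take δ = min(12, √12·ε). If 0 < |t − 12| < δ then t > 0 and |√t − √12| < |t − 12|/√12 < ε.

δ = min(12, √12·ε)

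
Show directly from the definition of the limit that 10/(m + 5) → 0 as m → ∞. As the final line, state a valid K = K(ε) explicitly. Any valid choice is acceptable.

Let ε > 0. For m ≥ 1, |10/(m + 5) − 0| = 10/(m + 5) ≤ 10/m.
We need 10/m < ε, i.e. m > 10/ε.
Take K = 10/ε. If m > K then |10/(m + 5)| ≤ 10/m < ε.

K = 10/ε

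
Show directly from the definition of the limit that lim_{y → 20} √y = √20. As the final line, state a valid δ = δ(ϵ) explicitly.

Fix ϵ > 0. We want δ > 0 such that 0 < |y − 20| < δ implies |√y − √20| < ϵ.
Multiplying by the conjugate, |√y − √20| = |y − 20|/(√y + √20).
Restrict δ ≤ 20 so that |y − 20| < 20 forces y > 0, and then √y + √20 > √20.
Hence |√y − √20| < |y − 20|/√20, which is < ϵ once |y − 20| < √20·ϵ.
Take δ = min(20, √20·ϵ). If 0 < |y − 20| < δ then y > 0 and |√y − √20| < |y − 20|/√20 < ϵ.

δ = min(20, √20·ϵ)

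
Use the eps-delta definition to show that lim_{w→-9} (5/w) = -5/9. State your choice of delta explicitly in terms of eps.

delta = min(9/2, (81/10)eps)

Suppose eps > 0. We seek delta > 0 such that 0 < |w + 9| < delta implies |5/w + 5/9| < eps.
|5/w + 5/9| = 5·|-9 − w|/(9·|w|) = 5|w + 9|/(9|w|).
Require delta ≤ 9/2 so that |w| > 9 − 9/2 = 9/2, hence 9|w| > 81/2.
Then |5/w + 5/9| < 5|w + 9|/(81/2), which is < eps when |w + 9| < (81/10)eps.
Take delta = min(9/2, (81/10)eps). Then 0 < |w + 9| < delta gives both |w + 9| < 9/2 and |w + 9| < (81/10)eps, so |5/w + 5/9| < eps.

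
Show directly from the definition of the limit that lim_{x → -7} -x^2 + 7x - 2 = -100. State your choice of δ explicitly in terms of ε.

δ = min(2, ε/23)

Let ε > 0. We want δ > 0 such that 0 < |x + 7| < δ implies |(-x^2 + 7x - 2) + 100| < ε.
(-x^2 + 7x - 2) + 100 = -x^2 + 7x + 98 = (x + 7)(-x + 14).
So |(-x^2 + 7x - 2) + 100| = |x + 7|·|-x + 14|.
Assume first that |x + 7| < 2, so |x| < 9. Then |-x + 14| ≤ 9 + 14 = 23.
Hence |(-x^2 + 7x - 2) + 100| ≤ 23|x + 7| < ε provided |x + 7| < ε/23.
Choosing δ = min(2, ε/23) ensures both conditions, hence |(-x^2 + 7x - 2) + 100| < ε.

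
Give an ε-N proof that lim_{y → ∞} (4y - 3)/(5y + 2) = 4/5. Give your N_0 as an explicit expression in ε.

Let ε > 0. We seek N_0 > 0 such that y > N_0 implies |(4y - 3)/(5y + 2) − (4/5)| < ε.
(4y - 3)/(5y + 2) − (4/5) = (5(4y - 3) − 4(5y + 2)) / (5(5y + 2)) = -23/(5(5y + 2)).
For y > 0 we have 5y + 2 > 5y, so |(4y - 3)/(5y + 2) − (4/5)| = 23/(5(5y + 2)) < 23/(5·5y) = (23/25)/y.
Thus |(4y - 3)/(5y + 2) − (4/5)| < ε whenever y > (23/25)/ε.
Take N_0 = (23/25)/ε. If y > N_0 then |(4y - 3)/(5y + 2) − (4/5)| < (23/25)/y < ε.

N_0 = (23/25)/ε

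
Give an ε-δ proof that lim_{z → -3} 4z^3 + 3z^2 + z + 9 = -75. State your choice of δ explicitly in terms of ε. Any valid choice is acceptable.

Suppose ε > 0. We want δ > 0 such that 0 < |z + 3| < δ implies |(4z^3 + 3z^2 + z + 9) + 75| < ε.
(4z^3 + 3z^2 + z + 9) + 75 = 4z^3 + 3z^2 + z + 84 = (z + 3)(4z^2 - 9z + 28).
So |(4z^3 + 3z^2 + z + 9) + 75| = |z + 3|·|4z^2 - 9z + 28|.
Assume first that |z + 3| < 2, so |z| < 5. Then |4z^2 - 9z + 28| ≤ 4·5^2 + 9·5 + 28 = 173.
Hence |(4z^3 + 3z^2 + z + 9) + 75| ≤ 173|z + 3| < ε provided |z + 3| < ε/173.
Take δ = min(2, ε/173). Then 0 < |z + 3| < δ gives both |z + 3| < 2 and |z + 3| < ε/173, so |(4z^3 + 3z^2 + z + 9) + 75| < ε.

δ = min(2, ε/173)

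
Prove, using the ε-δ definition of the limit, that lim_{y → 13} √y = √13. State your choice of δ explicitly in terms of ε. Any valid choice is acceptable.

δ = min(13, √13·ε)

Fix ε > 0. We want δ > 0 such that 0 < |y − 13| < δ implies |√y − √13| < ε.
Multiplying by the conjugate, |√y − √13| = |y − 13|/(√y + √13).
Restrict δ ≤ 13 so that |y − 13| < 13 forces y > 0, and then √y + √13 > √13.
Hence |√y − √13| < |y − 13|/√13, which is < ε once |y − 13| < √13·ε.
Take δ = min(13, √13·ε). If 0 < |y − 13| < δ then y > 0 and |√y − √13| < |y − 13|/√13 < ε.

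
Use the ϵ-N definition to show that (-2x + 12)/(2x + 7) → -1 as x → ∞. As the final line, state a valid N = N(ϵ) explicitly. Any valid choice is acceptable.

N = (19/2)/ϵ

Suppose ϵ > 0. We seek N > 0 such that x > N implies |(-2x + 12)/(2x + 7) + 1| < ϵ.
(-2x + 12)/(2x + 7) + 1 = (2(-2x + 12) − (-2)(2x + 7)) / (2(2x + 7)) = 38/(2(2x + 7)).
For x > 0 we have 2x + 7 > 2x, so |(-2x + 12)/(2x + 7) + 1| = 38/(2(2x + 7)) < 38/(2·2x) = (19/2)/x.
Thus |(-2x + 12)/(2x + 7) + 1| < ϵ whenever x > (19/2)/ϵ.
Take N = (19/2)/ϵ. If x > N then |(-2x + 12)/(2x + 7) + 1| < (19/2)/x < ϵ.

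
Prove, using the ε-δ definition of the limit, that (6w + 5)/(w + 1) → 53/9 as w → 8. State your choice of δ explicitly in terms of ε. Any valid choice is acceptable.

Let ε > 0. We want δ > 0 with 0 < |w − 8| < δ ⇒ |(6w + 5)/(w + 1) − (53/9)| < ε.
Combining over a common denominator, (6w + 5)/(w + 1) − (53/9) = [(6w + 5)·9 − 53·(w + 1)] / [9·(w + 1)] = 1(w − 8) / (9(w + 1)).
So |(6w + 5)/(w + 1) − (53/9)| = |w − 8| / (9·|w + 1|).
Require δ ≤ 9/2, so |w + 1| ≥ |9| − |w − 8| > 9 − 9/2 = 9/2.
Hence |(6w + 5)/(w + 1) − (53/9)| < |w − 8|/(9·(9/2)) = (2/81)|w − 8|, which is < ε once |w − 8| < (81/2)ε.
Take δ = min(9/2, (81/2)ε). Then 0 < |w − 8| < δ forces both bounds, so |(6w + 5)/(w + 1) − (53/9)| < ε.

δ = min(9/2, (81/2)ε)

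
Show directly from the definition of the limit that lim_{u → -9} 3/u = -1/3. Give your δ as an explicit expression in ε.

δ = min(9/2, (27/2)ε)

Suppose ε > 0. We seek δ > 0 such that 0 < |u + 9| < δ implies |3/u + 1/3| < ε.
|3/u + 1/3| = 3·|-9 − u|/(9·|u|) = 3|u + 9|/(9|u|).
Require δ ≤ 9/2 so that |u| > 9 − 9/2 = 9/2, hence 9|u| > 81/2.
Then |3/u + 1/3| < 3|u + 9|/(81/2), which is < ε when |u + 9| < (27/2)ε.
Take δ = min(9/2, (27/2)ε). Then 0 < |u + 9| < δ gives both |u + 9| < 9/2 and |u + 9| < (27/2)ε, so |3/u + 1/3| < ε.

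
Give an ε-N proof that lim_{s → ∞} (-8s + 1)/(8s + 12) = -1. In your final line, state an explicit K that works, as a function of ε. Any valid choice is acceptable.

K = (13/8)/ε

Fix ε > 0. We seek K > 0 such that s > K implies |(-8s + 1)/(8s + 12) + 1| < ε.
(-8s + 1)/(8s + 12) + 1 = (8(-8s + 1) − (-8)(8s + 12)) / (8(8s + 12)) = 104/(8(8s + 12)).
For s > 0 we have 8s + 12 > 8s, so |(-8s + 1)/(8s + 12) + 1| = 104/(8(8s + 12)) < 104/(8·8s) = (13/8)/s.
Thus |(-8s + 1)/(8s + 12) + 1| < ε whenever s > (13/8)/ε.
Take K = (13/8)/ε. If s > K then |(-8s + 1)/(8s + 12) + 1| < (13/8)/s < ε.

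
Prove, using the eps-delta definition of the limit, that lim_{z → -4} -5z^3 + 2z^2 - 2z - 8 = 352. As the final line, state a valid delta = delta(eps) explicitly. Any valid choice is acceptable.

delta = min(1, eps/325)

Suppose eps > 0. We want delta > 0 such that 0 < |z + 4| < delta implies |(-5z^3 + 2z^2 - 2z - 8) − 352| < eps.
(-5z^3 + 2z^2 - 2z - 8) − 352 = -5z^3 + 2z^2 - 2z - 360 = (z + 4)(-5z^2 + 22z - 90).
So |(-5z^3 + 2z^2 - 2z - 8) − 352| = |z + 4|·|-5z^2 + 22z - 90|.
Require delta ≤ 1. Then |z + 4| < 1 gives |z| < 5, and by the triangle inequality |-5z^2 + 22z - 90| ≤ 5·5^2 + 22·5 + 90 = 325.
Hence |(-5z^3 + 2z^2 - 2z - 8) − 352| ≤ 325|z + 4| < eps provided |z + 4| < eps/325.
Take delta = min(1, eps/325). Then 0 < |z + 4| < delta gives both |z + 4| < 1 and |z + 4| < eps/325, so |(-5z^3 + 2z^2 - 2z - 8) − 352| < eps.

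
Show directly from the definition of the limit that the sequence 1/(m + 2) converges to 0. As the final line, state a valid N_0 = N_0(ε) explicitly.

N_0 = 1/ε

Fix ε > 0. For m ≥ 1, |1/(m + 2) − 0| = 1/(m + 2) ≤ 1/m.
We need 1/m < ε, i.e. m > 1/ε.
Take N_0 = 1/ε. If m > N_0 then |1/(m + 2)| ≤ 1/m < ε.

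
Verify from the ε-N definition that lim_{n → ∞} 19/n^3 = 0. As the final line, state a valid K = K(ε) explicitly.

K = (19/ε)^{1/3}

Fix ε > 0. For n ≥ 1, |19/n^3 − 0| = 19/n^3.
19/n^3 < ε ⇔ n^3 > 19/ε ⇔ n > (19/ε)^{1/3}.
Take K = (19/ε)^{1/3}. Then n > K implies 19/n^3 < ε.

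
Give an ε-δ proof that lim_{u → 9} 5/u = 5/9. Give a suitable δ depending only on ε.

δ = min(9/2, (81/10)ε)

Let ε > 0. We seek δ > 0 such that 0 < |u − 9| < δ implies |5/u − (5/9)| < ε.
|5/u − (5/9)| = 5·|9 − u|/(9·|u|) = 5|u − 9|/(9|u|).
Require δ ≤ 9/2 so that |u| > 9 − 9/2 = 9/2, hence 9|u| > 81/2.
Then |5/u − (5/9)| < 5|u − 9|/(81/2), which is < ε when |u − 9| < (81/10)ε.
Take δ = min(9/2, (81/10)ε). Then 0 < |u − 9| < δ gives both |u − 9| < 9/2 and |u − 9| < (81/10)ε, so |5/u − (5/9)| < ε.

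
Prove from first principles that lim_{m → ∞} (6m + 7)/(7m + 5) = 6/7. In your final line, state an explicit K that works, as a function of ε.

K = (19/49)/ε

Suppose ε > 0. For m ≥ 1, |(6m + 7)/(7m + 5) − (6/7)| = |19|/(7(7m + 5)) = 19/(7(7m + 5)).
Since 7m + 5 ≥ 7m for m ≥ 1, this is ≤ 19/(7·7m) = (19/49)/m.
So |(6m + 7)/(7m + 5) − (6/7)| < ε whenever m > (19/49)/ε.
Take K = (19/49)/ε. If m > K then |(6m + 7)/(7m + 5) − (6/7)| ≤ (19/49)/m < ε.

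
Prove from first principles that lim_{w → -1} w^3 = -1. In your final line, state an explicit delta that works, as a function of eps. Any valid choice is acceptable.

delta = min(1, eps/7)

Fix eps > 0. We seek delta > 0 with 0 < |w + 1| < delta ⇒ |w^3 + 1| < eps.
Factor: w^3 + 1 = (w + 1)(w^2 - w + 1), so |w^3 + 1| = |w + 1|·|w^2 - w + 1|.
Impose delta ≤ 1 so that |w| < 2; then |w^2 - w + 1| ≤ 7.
Hence |w^3 + 1| ≤ 7|w + 1|, which is < eps once |w + 1| < eps/7.
Take delta = min(1, eps/7). If 0 < |w + 1| < delta then both bounds hold and |w^3 + 1| ≤ 7|w + 1| < 7·(eps/7) = eps.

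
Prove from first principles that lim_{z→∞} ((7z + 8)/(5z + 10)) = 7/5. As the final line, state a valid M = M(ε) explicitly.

Let ε > 0 be given. We seek M > 0 such that z > M implies |(7z + 8)/(5z + 10) − (7/5)| < ε.
(7z + 8)/(5z + 10) − (7/5) = (5(7z + 8) − 7(5z + 10)) / (5(5z + 10)) = -30/(5(5z + 10)).
For z > 0 we have 5z + 10 > 5z, so |(7z + 8)/(5z + 10) − (7/5)| = 30/(5(5z + 10)) < 30/(5·5z) = (6/5)/z.
Thus |(7z + 8)/(5z + 10) − (7/5)| < ε whenever z > (6/5)/ε.
Take M = (6/5)/ε. If z > M then |(7z + 8)/(5z + 10) − (7/5)| < (6/5)/z < ε.

M = (6/5)/ε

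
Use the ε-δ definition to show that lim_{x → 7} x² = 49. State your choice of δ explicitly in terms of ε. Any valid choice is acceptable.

δ = min(1, ε/15)

Suppose ε > 0. We seek δ > 0 with 0 < |x − 7| < δ ⇒ |x² − 49| < ε.
Factor: x² − 49 = (x − 7)(x + 7), so |x² − 49| = |x − 7|·|x + 7|.
Restrict δ ≤ 1. Then |x − 7| < 1 gives |x| < 8, so by the triangle inequality |x + 7| ≤ 8 + 7 = 15.
Hence |x² − 49| ≤ 15|x − 7|, which is < ε once |x − 7| < ε/15.
Take δ = min(1, ε/15). If 0 < |x − 7| < δ then both bounds hold and |x² − 49| ≤ 15|x − 7| < 15·(ε/15) = ε.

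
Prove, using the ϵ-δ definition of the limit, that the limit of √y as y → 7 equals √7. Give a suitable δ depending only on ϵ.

δ = min(7, √7·ϵ)

Let ϵ > 0 be given. We want δ > 0 such that 0 < |y − 7| < δ implies |√y − √7| < ϵ.
Rationalise: √y − √7 = (y − 7)/(√y + √7), so |√y − √7| = |y − 7|/(√y + √7).
Restrict δ ≤ 7 so that |y − 7| < 7 forces y > 0, and then √y + √7 > √7.
Hence |√y − √7| < |y − 7|/√7, which is < ϵ once |y − 7| < √7·ϵ.
Take δ = min(7, √7·ϵ). If 0 < |y − 7| < δ then y > 0 and |√y − √7| < |y − 7|/√7 < ϵ.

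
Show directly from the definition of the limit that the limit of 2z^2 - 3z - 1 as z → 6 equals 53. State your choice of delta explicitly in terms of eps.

delta = min(2, eps/25)

Let eps > 0 be given. We want delta > 0 such that 0 < |z − 6| < delta implies |(2z^2 - 3z - 1) − 53| < eps.
(2z^2 - 3z - 1) − 53 = 2z^2 - 3z - 54 = (z − 6)(2z + 9).
So |(2z^2 - 3z - 1) − 53| = |z − 6|·|2z + 9|.
Assume first that |z − 6| < 2, so |z| < 8. Then |2z + 9| ≤ 2·8 + 9 = 25.
Hence |(2z^2 - 3z - 1) − 53| ≤ 25|z − 6| < eps provided |z − 6| < eps/25.
Take delta = min(2, eps/25). Then 0 < |z − 6| < delta gives both |z − 6| < 2 and |z − 6| < eps/25, so |(2z^2 - 3z - 1) − 53| < eps.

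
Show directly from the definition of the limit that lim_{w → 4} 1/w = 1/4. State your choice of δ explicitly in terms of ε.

Let ε > 0 be given. We seek δ > 0 such that 0 < |w − 4| < δ implies |1/w − (1/4)| < ε.
|1/w − (1/4)| = |4 − w|/(4·|w|) = |w − 4|/(4|w|).
Restrict δ ≤ 2. Then |w − 4| < 2 gives |w| > 2, so 4|w| > 8.
Then |1/w − (1/4)| < |w − 4|/8, which is < ε when |w − 4| < 8ε.
Take δ = min(2, 8ε). Then 0 < |w − 4| < δ gives both |w − 4| < 2 and |w − 4| < 8ε, so |1/w − (1/4)| < ε.

δ = min(2, 8ε)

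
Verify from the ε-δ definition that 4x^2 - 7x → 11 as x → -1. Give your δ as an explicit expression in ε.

δ = min(2, ε/23)

Suppose ε > 0. We want δ > 0 such that 0 < |x + 1| < δ implies |(4x^2 - 7x) − 11| < ε.
(4x^2 - 7x) − 11 = 4x^2 - 7x - 11 = (x + 1)(4x - 11).
So |(4x^2 - 7x) − 11| = |x + 1|·|4x - 11|.
Require δ ≤ 2. Then |x + 1| < 2 gives |x| < 3, and by the triangle inequality |4x - 11| ≤ 4·3 + 11 = 23.
Hence |(4x^2 - 7x) − 11| ≤ 23|x + 1| < ε provided |x + 1| < ε/23.
Choosing δ = min(2, ε/23) ensures both conditions, hence |(4x^2 - 7x) − 11| < ε.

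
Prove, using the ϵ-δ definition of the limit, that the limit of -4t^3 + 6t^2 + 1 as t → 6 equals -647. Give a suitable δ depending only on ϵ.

δ = min(1, ϵ/430)

Fix ϵ > 0. We want δ > 0 such that 0 < |t − 6| < δ implies |(-4t^3 + 6t^2 + 1) + 647| < ϵ.
(-4t^3 + 6t^2 + 1) + 647 = -4t^3 + 6t^2 + 648 = (t − 6)(-4t^2 - 18t - 108).
So |(-4t^3 + 6t^2 + 1) + 647| = |t − 6|·|-4t^2 - 18t - 108|.
Require δ ≤ 1. Then |t − 6| < 1 gives |t| < 7, and by the triangle inequality |-4t^2 - 18t - 108| ≤ 4·7^2 + 18·7 + 108 = 430.
Hence |(-4t^3 + 6t^2 + 1) + 647| ≤ 430|t − 6| < ϵ provided |t − 6| < ϵ/430.
Take δ = min(1, ϵ/430). Then 0 < |t − 6| < δ gives both |t − 6| < 1 and |t − 6| < ϵ/430, so |(-4t^3 + 6t^2 + 1) + 647| < ϵ.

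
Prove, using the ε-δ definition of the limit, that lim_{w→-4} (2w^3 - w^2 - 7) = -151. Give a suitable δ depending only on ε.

δ = min(1, ε/131)

Let ε > 0 be given. We want δ > 0 such that 0 < |w + 4| < δ implies |(2w^3 - w^2 - 7) + 151| < ε.
(2w^3 - w^2 - 7) + 151 = 2w^3 - w^2 + 144 = (w + 4)(2w^2 - 9w + 36).
So |(2w^3 - w^2 - 7) + 151| = |w + 4|·|2w^2 - 9w + 36|.
Assume first that |w + 4| < 1, so |w| < 5. Then |2w^2 - 9w + 36| ≤ 2·5^2 + 9·5 + 36 = 131.
Hence |(2w^3 - w^2 - 7) + 151| ≤ 131|w + 4| < ε provided |w + 4| < ε/131.
Take δ = min(1, ε/131). Then 0 < |w + 4| < δ gives both |w + 4| < 1 and |w + 4| < ε/131, so |(2w^3 - w^2 - 7) + 151| < ε.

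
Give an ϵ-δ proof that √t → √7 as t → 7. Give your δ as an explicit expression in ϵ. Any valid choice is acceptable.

Suppose ϵ > 0. We want δ > 0 such that 0 < |t − 7| < δ implies |√t − √7| < ϵ.
Multiplying by the conjugate, |√t − √7| = |t − 7|/(√t + √7).
Restrict δ ≤ 7 so that |t − 7| < 7 forces t > 0, and then √t + √7 > √7.
Hence |√t − √7| < |t − 7|/√7, which is < ϵ once |t − 7| < √7·ϵ.
Take δ = min(7, √7·ϵ). If 0 < |t − 7| < δ then t > 0 and |√t − √7| < |t − 7|/√7 < ϵ.

δ = min(7, √7·ϵ)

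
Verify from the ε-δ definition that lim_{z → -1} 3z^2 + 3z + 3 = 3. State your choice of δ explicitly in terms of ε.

Let ε > 0. We want δ > 0 such that 0 < |z + 1| < δ implies |(3z^2 + 3z + 3) − 3| < ε.
(3z^2 + 3z + 3) − 3 = 3z^2 + 3z = (z + 1)(3z).
So |(3z^2 + 3z + 3) − 3| = |z + 1|·|3z|.
Assume first that |z + 1| < 1, so |z| < 2. Then |3z| ≤ 3·2 = 6.
Hence |(3z^2 + 3z + 3) − 3| ≤ 6|z + 1| < ε provided |z + 1| < ε/6.
Take δ = min(1, ε/6). Then 0 < |z + 1| < δ gives both |z + 1| < 1 and |z + 1| < ε/6, so |(3z^2 + 3z + 3) − 3| < ε.

δ = min(1, ε/6)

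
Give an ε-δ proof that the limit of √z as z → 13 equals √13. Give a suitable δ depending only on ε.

Suppose ε > 0. We want δ > 0 such that 0 < |z − 13| < δ implies |√z − √13| < ε.
Multiplying by the conjugate, |√z − √13| = |z − 13|/(√z + √13).
Restrict δ ≤ 13 so that |z − 13| < 13 forces z > 0, and then √z + √13 > √13.
Hence |√z − √13| < |z − 13|/√13, which is < ε once |z − 13| < √13·ε.
Take δ = min(13, √13·ε). If 0 < |z − 13| < δ then z > 0 and |√z − √13| < |z − 13|/√13 < ε.

δ = min(13, √13·ε)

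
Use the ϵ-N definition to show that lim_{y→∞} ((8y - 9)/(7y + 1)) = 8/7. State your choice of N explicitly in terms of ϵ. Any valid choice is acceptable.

N = (71/49)/ϵ

Let ϵ > 0 be given. We seek N > 0 such that y > N implies |(8y - 9)/(7y + 1) − (8/7)| < ϵ.
(8y - 9)/(7y + 1) − (8/7) = (7(8y - 9) − 8(7y + 1)) / (7(7y + 1)) = -71/(7(7y + 1)).
For y > 0 we have 7y + 1 > 7y, so |(8y - 9)/(7y + 1) − (8/7)| = 71/(7(7y + 1)) < 71/(7·7y) = (71/49)/y.
Thus |(8y - 9)/(7y + 1) − (8/7)| < ϵ whenever y > (71/49)/ϵ.
Take N = (71/49)/ϵ. If y > N then |(8y - 9)/(7y + 1) − (8/7)| < (71/49)/y < ϵ.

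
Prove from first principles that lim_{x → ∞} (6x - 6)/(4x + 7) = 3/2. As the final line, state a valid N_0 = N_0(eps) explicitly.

N_0 = (33/8)/eps

Let eps > 0 be given. We seek N_0 > 0 such that x > N_0 implies |(6x - 6)/(4x + 7) − (3/2)| < eps.
(6x - 6)/(4x + 7) − (3/2) = (4(6x - 6) − 6(4x + 7)) / (4(4x + 7)) = -66/(4(4x + 7)).
For x > 0 we have 4x + 7 > 4x, so |(6x - 6)/(4x + 7) − (3/2)| = 66/(4(4x + 7)) < 66/(4·4x) = (33/8)/x.
Thus |(6x - 6)/(4x + 7) − (3/2)| < eps whenever x > (33/8)/eps.
Take N_0 = (33/8)/eps. If x > N_0 then |(6x - 6)/(4x + 7) − (3/2)| < (33/8)/x < eps.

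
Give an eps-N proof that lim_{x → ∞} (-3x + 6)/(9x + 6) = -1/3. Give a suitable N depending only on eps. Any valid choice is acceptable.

N = (8/9)/eps

Fix eps > 0. We seek N > 0 such that x > N implies |(-3x + 6)/(9x + 6) + 1/3| < eps.
(-3x + 6)/(9x + 6) + 1/3 = (9(-3x + 6) − (-3)(9x + 6)) / (9(9x + 6)) = 72/(9(9x + 6)).
For x > 0 we have 9x + 6 > 9x, so |(-3x + 6)/(9x + 6) + 1/3| = 72/(9(9x + 6)) < 72/(9·9x) = (8/9)/x.
Thus |(-3x + 6)/(9x + 6) + 1/3| < eps whenever x > (8/9)/eps.
Take N = (8/9)/eps. If x > N then |(-3x + 6)/(9x + 6) + 1/3| < (8/9)/x < eps.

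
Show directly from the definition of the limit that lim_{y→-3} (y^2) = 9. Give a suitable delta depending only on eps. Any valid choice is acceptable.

delta = min(1, eps/7)

Let eps > 0 be given. We seek delta > 0 with 0 < |y + 3| < delta ⇒ |y^2 − 9| < eps.
Factor: y^2 − 9 = (y + 3)(y - 3), so |y^2 − 9| = |y + 3|·|y - 3|.
Impose delta ≤ 1 so that |y| < 4; then |y - 3| ≤ 7.
Hence |y^2 − 9| ≤ 7|y + 3|, which is < eps once |y + 3| < eps/7.
Take delta = min(1, eps/7). If 0 < |y + 3| < delta then both bounds hold and |y^2 − 9| ≤ 7|y + 3| < 7·(eps/7) = eps.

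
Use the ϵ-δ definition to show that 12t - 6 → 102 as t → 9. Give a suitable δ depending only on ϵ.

Let ϵ > 0. We need δ > 0 so that 0 < |t − 9| < δ implies |(12t - 6) − 102| < ϵ.
|(12t - 6) − 102| = |12t - 108| = 12|t − 9|.
Thus it suffices that |t − 9| < ϵ/12.
Take δ = ϵ/12. If 0 < |t − 9| < δ then |(12t - 6) − 102| = 12|t − 9| < 12·(ϵ/12) = ϵ.

δ = ϵ/12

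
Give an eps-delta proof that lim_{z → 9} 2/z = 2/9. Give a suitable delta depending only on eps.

Suppose eps > 0. We seek delta > 0 such that 0 < |z − 9| < delta implies |2/z − (2/9)| < eps.
|2/z − (2/9)| = 2·|9 − z|/(9·|z|) = 2|z − 9|/(9|z|).
Restrict delta ≤ 9/2. Then |z − 9| < 9/2 gives |z| > 9/2, so 9|z| > 81/2.
Then |2/z − (2/9)| < 2|z − 9|/(81/2), which is < eps when |z − 9| < (81/4)eps.
Take delta = min(9/2, (81/4)eps). Then 0 < |z − 9| < delta gives both |z − 9| < 9/2 and |z − 9| < (81/4)eps, so |2/z − (2/9)| < eps.

delta = min(9/2, (81/4)eps)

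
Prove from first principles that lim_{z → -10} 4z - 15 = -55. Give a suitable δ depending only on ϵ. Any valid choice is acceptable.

δ = ϵ/4

Fix ϵ > 0. We need δ > 0 so that 0 < |z + 10| < δ implies |(4z - 15) + 55| < ϵ.
|(4z - 15) + 55| = |4z + 40| = 4|z + 10|.
Thus it suffices that |z + 10| < ϵ/4.
Take δ = ϵ/4. If 0 < |z + 10| < δ then |(4z - 15) + 55| = 4|z + 10| < 4·(ϵ/4) = ϵ.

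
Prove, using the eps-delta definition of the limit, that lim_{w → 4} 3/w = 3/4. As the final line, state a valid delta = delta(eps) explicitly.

Fix eps > 0. We seek delta > 0 such that 0 < |w − 4| < delta implies |3/w − (3/4)| < eps.
|3/w − (3/4)| = 3·|4 − w|/(4·|w|) = 3|w − 4|/(4|w|).
Require delta ≤ 2 so that |w| > 4 − 2 = 2, hence 4|w| > 8.
Then |3/w − (3/4)| < 3|w − 4|/8, which is < eps when |w − 4| < (8/3)eps.
Take delta = min(2, (8/3)eps). Then 0 < |w − 4| < delta gives both |w − 4| < 2 and |w − 4| < (8/3)eps, so |3/w − (3/4)| < eps.

delta = min(2, (8/3)eps)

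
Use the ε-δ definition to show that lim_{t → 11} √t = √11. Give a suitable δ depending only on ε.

Fix ε > 0. We want δ > 0 such that 0 < |t − 11| < δ implies |√t − √11| < ε.
Multiplying by the conjugate, |√t − √11| = |t − 11|/(√t + √11).
Restrict δ ≤ 11 so that |t − 11| < 11 forces t > 0, and then √t + √11 > √11.
Hence |√t − √11| < |t − 11|/√11, which is < ε once |t − 11| < √11·ε.
Take δ = min(11, √11·ε). If 0 < |t − 11| < δ then t > 0 and |√t − √11| < |t − 11|/√11 < ε.

δ = min(11, √11·ε)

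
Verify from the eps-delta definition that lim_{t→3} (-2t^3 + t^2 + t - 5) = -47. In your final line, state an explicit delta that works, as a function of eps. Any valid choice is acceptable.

delta = min(1, eps/66)

Let eps > 0 be given. We want delta > 0 such that 0 < |t − 3| < delta implies |(-2t^3 + t^2 + t - 5) + 47| < eps.
(-2t^3 + t^2 + t - 5) + 47 = -2t^3 + t^2 + t + 42 = (t − 3)(-2t^2 - 5t - 14).
So |(-2t^3 + t^2 + t - 5) + 47| = |t − 3|·|-2t^2 - 5t - 14|.
Assume first that |t − 3| < 1, so |t| < 4. Then |-2t^2 - 5t - 14| ≤ 2·4^2 + 5·4 + 14 = 66.
Hence |(-2t^3 + t^2 + t - 5) + 47| ≤ 66|t − 3| < eps provided |t − 3| < eps/66.
Take delta = min(1, eps/66). Then 0 < |t − 3| < delta gives both |t − 3| < 1 and |t − 3| < eps/66, so |(-2t^3 + t^2 + t - 5) + 47| < eps.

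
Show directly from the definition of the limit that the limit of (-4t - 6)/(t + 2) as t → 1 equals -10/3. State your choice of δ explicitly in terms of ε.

Let ε > 0 be given. We want δ > 0 with 0 < |t − 1| < δ ⇒ |(-4t - 6)/(t + 2) + 10/3| < ε.
Combining over a common denominator, (-4t - 6)/(t + 2) + 10/3 = [(-4t - 6)·3 − (-10)·(t + 2)] / [3·(t + 2)] = -2(t − 1) / (3(t + 2)).
So |(-4t - 6)/(t + 2) + 10/3| = 2|t − 1| / (3·|t + 2|).
Require δ ≤ 3/2, so |t + 2| ≥ |3| − |t − 1| > 3 − 3/2 = 3/2.
Hence |(-4t - 6)/(t + 2) + 10/3| < 2|t − 1|/(3·(3/2)) = (4/9)|t − 1|, which is < ε once |t − 1| < (9/4)ε.
Take δ = min(3/2, (9/4)ε). Then 0 < |t − 1| < δ forces both bounds, so |(-4t - 6)/(t + 2) + 10/3| < ε.

δ = min(3/2, (9/4)ε)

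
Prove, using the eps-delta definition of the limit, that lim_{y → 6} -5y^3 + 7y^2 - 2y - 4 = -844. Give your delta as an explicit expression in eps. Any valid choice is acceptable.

Let eps > 0. We want delta > 0 such that 0 < |y − 6| < delta implies |(-5y^3 + 7y^2 - 2y - 4) + 844| < eps.
(-5y^3 + 7y^2 - 2y - 4) + 844 = -5y^3 + 7y^2 - 2y + 840 = (y − 6)(-5y^2 - 23y - 140).
So |(-5y^3 + 7y^2 - 2y - 4) + 844| = |y − 6|·|-5y^2 - 23y - 140|.
Require delta ≤ 1. Then |y − 6| < 1 gives |y| < 7, and by the triangle inequality |-5y^2 - 23y - 140| ≤ 5·7^2 + 23·7 + 140 = 546.
Hence |(-5y^3 + 7y^2 - 2y - 4) + 844| ≤ 546|y − 6| < eps provided |y − 6| < eps/546.
Take delta = min(1, eps/546). Then 0 < |y − 6| < delta gives both |y − 6| < 1 and |y − 6| < eps/546, so |(-5y^3 + 7y^2 - 2y - 4) + 844| < eps.

delta = min(1, eps/546)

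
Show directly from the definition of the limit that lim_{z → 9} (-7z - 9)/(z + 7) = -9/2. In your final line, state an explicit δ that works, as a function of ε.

δ = min(8, (16/5)ε)

Suppose ε > 0. We want δ > 0 with 0 < |z − 9| < δ ⇒ |(-7z - 9)/(z + 7) + 9/2| < ε.
Combining over a common denominator, (-7z - 9)/(z + 7) + 9/2 = [(-7z - 9)·16 − (-72)·(z + 7)] / [16·(z + 7)] = -40(z − 9) / (16(z + 7)).
So |(-7z - 9)/(z + 7) + 9/2| = 40|z − 9| / (16·|z + 7|).
Require δ ≤ 8, so |z + 7| ≥ |16| − |z − 9| > 16 − 8 = 8.
Hence |(-7z - 9)/(z + 7) + 9/2| < 40|z − 9|/(16·8) = (5/16)|z − 9|, which is < ε once |z − 9| < (16/5)ε.
Take δ = min(8, (16/5)ε). Then 0 < |z − 9| < δ forces both bounds, so |(-7z - 9)/(z + 7) + 9/2| < ε.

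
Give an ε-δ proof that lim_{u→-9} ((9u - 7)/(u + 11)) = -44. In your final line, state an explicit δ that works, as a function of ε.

δ = min(1, (1/53)ε)

Suppose ε > 0. We want δ > 0 with 0 < |u + 9| < δ ⇒ |(9u - 7)/(u + 11) + 44| < ε.
Combining over a common denominator, (9u - 7)/(u + 11) + 44 = [(9u - 7)·2 − (-88)·(u + 11)] / [2·(u + 11)] = 106(u + 9) / (2(u + 11)).
So |(9u - 7)/(u + 11) + 44| = 106|u + 9| / (2·|u + 11|).
Require δ ≤ 1, so |u + 11| ≥ |2| − |u + 9| > 2 − 1 = 1.
Hence |(9u - 7)/(u + 11) + 44| < 106|u + 9|/(2·1) = 53|u + 9|, which is < ε once |u + 9| < (1/53)ε.
Take δ = min(1, (1/53)ε). Then 0 < |u + 9| < δ forces both bounds, so |(9u - 7)/(u + 11) + 44| < ε.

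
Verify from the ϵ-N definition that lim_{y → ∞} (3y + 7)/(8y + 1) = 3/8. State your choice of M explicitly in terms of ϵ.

Suppose ϵ > 0. We seek M > 0 such that y > M implies |(3y + 7)/(8y + 1) − (3/8)| < ϵ.
(3y + 7)/(8y + 1) − (3/8) = (8(3y + 7) − 3(8y + 1)) / (8(8y + 1)) = 53/(8(8y + 1)).
For y > 0 we have 8y + 1 > 8y, so |(3y + 7)/(8y + 1) − (3/8)| = 53/(8(8y + 1)) < 53/(8·8y) = (53/64)/y.
Thus |(3y + 7)/(8y + 1) − (3/8)| < ϵ whenever y > (53/64)/ϵ.
Take M = (53/64)/ϵ. If y > M then |(3y + 7)/(8y + 1) − (3/8)| < (53/64)/y < ϵ.

M = (53/64)/ϵ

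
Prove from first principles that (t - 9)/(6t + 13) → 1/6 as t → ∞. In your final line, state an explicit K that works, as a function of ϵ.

Suppose ϵ > 0. We seek K > 0 such that t > K implies |(t - 9)/(6t + 13) − (1/6)| < ϵ.
(t - 9)/(6t + 13) − (1/6) = (6(t - 9) − (6t + 13)) / (6(6t + 13)) = -67/(6(6t + 13)).
For t > 0 we have 6t + 13 > 6t, so |(t - 9)/(6t + 13) − (1/6)| = 67/(6(6t + 13)) < 67/(6·6t) = (67/36)/t.
Thus |(t - 9)/(6t + 13) − (1/6)| < ϵ whenever t > (67/36)/ϵ.
Take K = (67/36)/ϵ. If t > K then |(t - 9)/(6t + 13) − (1/6)| < (67/36)/t < ϵ.

K = (67/36)/ϵ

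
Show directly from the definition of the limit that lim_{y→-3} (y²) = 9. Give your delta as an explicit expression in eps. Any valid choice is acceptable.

Let eps > 0. We seek delta > 0 with 0 < |y + 3| < delta ⇒ |y² − 9| < eps.
Factor: y² − 9 = (y + 3)(y - 3), so |y² − 9| = |y + 3|·|y - 3|.
Restrict delta ≤ 2. Then |y + 3| < 2 gives |y| < 5, so by the triangle inequality |y - 3| ≤ 5 + 3 = 8.
Hence |y² − 9| ≤ 8|y + 3|, which is < eps once |y + 3| < eps/8.
Take delta = min(2, eps/8). If 0 < |y + 3| < delta then both bounds hold and |y² − 9| ≤ 8|y + 3| < 8·(eps/8) = eps.

delta = min(2, eps/8)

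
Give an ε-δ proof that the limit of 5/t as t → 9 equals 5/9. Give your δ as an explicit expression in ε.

δ = min(9/2, (81/10)ε)

Let ε > 0. We seek δ > 0 such that 0 < |t − 9| < δ implies |5/t − (5/9)| < ε.
|5/t − (5/9)| = 5·|9 − t|/(9·|t|) = 5|t − 9|/(9|t|).
Restrict δ ≤ 9/2. Then |t − 9| < 9/2 gives |t| > 9/2, so 9|t| > 81/2.
Then |5/t − (5/9)| < 5|t − 9|/(81/2), which is < ε when |t − 9| < (81/10)ε.
Take δ = min(9/2, (81/10)ε). Then 0 < |t − 9| < δ gives both |t − 9| < 9/2 and |t − 9| < (81/10)ε, so |5/t − (5/9)| < ε.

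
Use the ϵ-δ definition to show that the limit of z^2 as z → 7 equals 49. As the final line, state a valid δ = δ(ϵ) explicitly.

Let ϵ > 0. We seek δ > 0 with 0 < |z − 7| < δ ⇒ |z^2 − 49| < ϵ.
Factor: z^2 − 49 = (z − 7)(z + 7), so |z^2 − 49| = |z − 7|·|z + 7|.
Restrict δ ≤ 2. Then |z − 7| < 2 gives |z| < 9, so by the triangle inequality |z + 7| ≤ 9 + 7 = 16.
Hence |z^2 − 49| ≤ 16|z − 7|, which is < ϵ once |z − 7| < ϵ/16.
Take δ = min(2, ϵ/16). If 0 < |z − 7| < δ then both bounds hold and |z^2 − 49| ≤ 16|z − 7| < 16·(ϵ/16) = ϵ.

δ = min(2, ϵ/16)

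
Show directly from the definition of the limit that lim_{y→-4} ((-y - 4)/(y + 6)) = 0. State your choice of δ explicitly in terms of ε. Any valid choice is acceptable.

δ = min(1, ε)

Suppose ε > 0. We want δ > 0 with 0 < |y + 4| < δ ⇒ |(-y - 4)/(y + 6) − 0| < ε.
Combining over a common denominator, (-y - 4)/(y + 6) − 0 = [(-y - 4)·2 − 0·(y + 6)] / [2·(y + 6)] = -2(y + 4) / (2(y + 6)).
So |(-y - 4)/(y + 6) − 0| = 2|y + 4| / (2·|y + 6|).
Require δ ≤ 1, so |y + 6| ≥ |2| − |y + 4| > 2 − 1 = 1.
Hence |(-y - 4)/(y + 6) − 0| < 2|y + 4|/(2·1) = |y + 4|, which is < ε once |y + 4| < ε.
Take δ = min(1, ε). Then 0 < |y + 4| < δ forces both bounds, so |(-y - 4)/(y + 6) − 0| < ε.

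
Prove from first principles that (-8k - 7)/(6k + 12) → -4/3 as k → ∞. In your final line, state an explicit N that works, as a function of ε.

N = (3/2)/ε

Fix ε > 0. For k ≥ 1, |(-8k - 7)/(6k + 12) + 4/3| = |54|/(6(6k + 12)) = 54/(6(6k + 12)).
Since 6k + 12 ≥ 6k for k ≥ 1, this is ≤ 54/(6·6k) = (3/2)/k.
So |(-8k - 7)/(6k + 12) + 4/3| < ε whenever k > (3/2)/ε.
Take N = (3/2)/ε. If k > N then |(-8k - 7)/(6k + 12) + 4/3| ≤ (3/2)/k < ε.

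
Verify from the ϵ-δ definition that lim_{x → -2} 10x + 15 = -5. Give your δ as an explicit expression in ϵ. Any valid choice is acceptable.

δ = ϵ/10

Let ϵ > 0 be given. We need δ > 0 so that 0 < |x + 2| < δ implies |(10x + 15) + 5| < ϵ.
|(10x + 15) + 5| = |10x + 20| = 10|x + 2|.
So 10|x + 2| < ϵ exactly when |x + 2| < ϵ/10.
Take δ = ϵ/10. If 0 < |x + 2| < δ then |(10x + 15) + 5| = 10|x + 2| < 10·(ϵ/10) = ϵ.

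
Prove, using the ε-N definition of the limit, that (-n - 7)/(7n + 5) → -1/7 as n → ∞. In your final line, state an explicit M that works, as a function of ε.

Let ε > 0 be given. For n ≥ 1, |(-n - 7)/(7n + 5) + 1/7| = |-44|/(7(7n + 5)) = 44/(7(7n + 5)).
Since 7n + 5 ≥ 7n for n ≥ 1, this is ≤ 44/(7·7n) = (44/49)/n.
So |(-n - 7)/(7n + 5) + 1/7| < ε whenever n > (44/49)/ε.
Take M = (44/49)/ε. If n > M then |(-n - 7)/(7n + 5) + 1/7| ≤ (44/49)/n < ε.

M = (44/49)/ε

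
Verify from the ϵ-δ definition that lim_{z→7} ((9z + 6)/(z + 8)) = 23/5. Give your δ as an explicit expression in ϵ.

Let ϵ > 0 be given. We want δ > 0 with 0 < |z − 7| < δ ⇒ |(9z + 6)/(z + 8) − (23/5)| < ϵ.
Combining over a common denominator, (9z + 6)/(z + 8) − (23/5) = [(9z + 6)·15 − 69·(z + 8)] / [15·(z + 8)] = 66(z − 7) / (15(z + 8)).
So |(9z + 6)/(z + 8) − (23/5)| = 66|z − 7| / (15·|z + 8|).
Restrict δ ≤ 15/2. Then |z − 7| < 15/2 gives |z + 8| = |(z − 7) + 15| ≥ 15 − 15/2 = 15/2.
Hence |(9z + 6)/(z + 8) − (23/5)| < 66|z − 7|/(15·(15/2)) = (44/75)|z − 7|, which is < ϵ once |z − 7| < (75/44)ϵ.
Take δ = min(15/2, (75/44)ϵ). Then 0 < |z − 7| < δ forces both bounds, so |(9z + 6)/(z + 8) − (23/5)| < ϵ.

δ = min(15/2, (75/44)ϵ)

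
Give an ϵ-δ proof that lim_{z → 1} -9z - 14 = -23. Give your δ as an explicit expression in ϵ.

Let ϵ > 0 be given. We need δ > 0 so that 0 < |z − 1| < δ implies |(-9z - 14) + 23| < ϵ.
Since (-9z - 14) + 23 = -9(z − 1), we have |(-9z - 14) + 23| = 9|z − 1|.
So 9|z − 1| < ϵ exactly when |z − 1| < ϵ/9.
Take δ = ϵ/9. If 0 < |z − 1| < δ then |(-9z - 14) + 23| = 9|z − 1| < 9·(ϵ/9) = ϵ.

δ = ϵ/9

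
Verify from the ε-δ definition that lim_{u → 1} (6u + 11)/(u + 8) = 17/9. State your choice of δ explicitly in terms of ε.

δ = min(9/2, (81/74)ε)

Let ε > 0. We want δ > 0 with 0 < |u − 1| < δ ⇒ |(6u + 11)/(u + 8) − (17/9)| < ε.
Combining over a common denominator, (6u + 11)/(u + 8) − (17/9) = [(6u + 11)·9 − 17·(u + 8)] / [9·(u + 8)] = 37(u − 1) / (9(u + 8)).
So |(6u + 11)/(u + 8) − (17/9)| = 37|u − 1| / (9·|u + 8|).
Require δ ≤ 9/2, so |u + 8| ≥ |9| − |u − 1| > 9 − 9/2 = 9/2.
Hence |(6u + 11)/(u + 8) − (17/9)| < 37|u − 1|/(9·(9/2)) = (74/81)|u − 1|, which is < ε once |u − 1| < (81/74)ε.
Take δ = min(9/2, (81/74)ε). Then 0 < |u − 1| < δ forces both bounds, so |(6u + 11)/(u + 8) − (17/9)| < ε.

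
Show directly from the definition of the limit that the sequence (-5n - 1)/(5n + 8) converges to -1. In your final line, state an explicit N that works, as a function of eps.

N = (7/5)/eps

Fix eps > 0. For n ≥ 1, |(-5n - 1)/(5n + 8) + 1| = |35|/(5(5n + 8)) = 35/(5(5n + 8)).
Since 5n + 8 ≥ 5n for n ≥ 1, this is ≤ 35/(5·5n) = (7/5)/n.
So |(-5n - 1)/(5n + 8) + 1| < eps whenever n > (7/5)/eps.
Take N = (7/5)/eps. If n > N then |(-5n - 1)/(5n + 8) + 1| ≤ (7/5)/n < eps.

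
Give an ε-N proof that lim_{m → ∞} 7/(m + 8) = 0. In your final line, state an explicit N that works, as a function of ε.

Let ε > 0 be given. For m ≥ 1, |7/(m + 8) − 0| = 7/(m + 8) ≤ 7/m.
We need 7/m < ε, i.e. m > 7/ε.
Take N = 7/ε. If m > N then |7/(m + 8)| ≤ 7/m < ε.

N = 7/ε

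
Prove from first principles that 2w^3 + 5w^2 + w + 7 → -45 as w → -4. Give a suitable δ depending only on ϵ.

Suppose ϵ > 0. We want δ > 0 such that 0 < |w + 4| < δ implies |(2w^3 + 5w^2 + w + 7) + 45| < ϵ.
(2w^3 + 5w^2 + w + 7) + 45 = 2w^3 + 5w^2 + w + 52 = (w + 4)(2w^2 - 3w + 13).
So |(2w^3 + 5w^2 + w + 7) + 45| = |w + 4|·|2w^2 - 3w + 13|.
Assume first that |w + 4| < 1, so |w| < 5. Then |2w^2 - 3w + 13| ≤ 2·5^2 + 3·5 + 13 = 78.
Hence |(2w^3 + 5w^2 + w + 7) + 45| ≤ 78|w + 4| < ϵ provided |w + 4| < ϵ/78.
Choosing δ = min(1, ϵ/78) ensures both conditions, hence |(2w^3 + 5w^2 + w + 7) + 45| < ϵ.

δ = min(1, ϵ/78)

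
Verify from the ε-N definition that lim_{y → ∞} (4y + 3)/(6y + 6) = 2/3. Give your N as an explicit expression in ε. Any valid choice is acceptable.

N = (1/6)/ε

Let ε > 0 be given. We seek N > 0 such that y > N implies |(4y + 3)/(6y + 6) − (2/3)| < ε.
(4y + 3)/(6y + 6) − (2/3) = (6(4y + 3) − 4(6y + 6)) / (6(6y + 6)) = -6/(6(6y + 6)).
For y > 0 we have 6y + 6 > 6y, so |(4y + 3)/(6y + 6) − (2/3)| = 6/(6(6y + 6)) < 6/(6·6y) = (1/6)/y.
Thus |(4y + 3)/(6y + 6) − (2/3)| < ε whenever y > (1/6)/ε.
Take N = (1/6)/ε. If y > N then |(4y + 3)/(6y + 6) − (2/3)| < (1/6)/y < ε.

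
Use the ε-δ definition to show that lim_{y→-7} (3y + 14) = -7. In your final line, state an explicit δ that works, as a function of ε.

δ = ε/3

Let ε > 0 be given. We need δ > 0 so that 0 < |y + 7| < δ implies |(3y + 14) + 7| < ε.
Since (3y + 14) + 7 = 3(y + 7), we have |(3y + 14) + 7| = 3|y + 7|.
Thus it suffices that |y + 7| < ε/3.
Take δ = ε/3. If 0 < |y + 7| < δ then |(3y + 14) + 7| = 3|y + 7| < 3·(ε/3) = ε.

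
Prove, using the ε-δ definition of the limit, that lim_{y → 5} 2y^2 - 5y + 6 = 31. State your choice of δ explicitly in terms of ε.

δ = min(1, ε/17)

Let ε > 0. We want δ > 0 such that 0 < |y − 5| < δ implies |(2y^2 - 5y + 6) − 31| < ε.
(2y^2 - 5y + 6) − 31 = 2y^2 - 5y - 25 = (y − 5)(2y + 5).
So |(2y^2 - 5y + 6) − 31| = |y − 5|·|2y + 5|.
Require δ ≤ 1. Then |y − 5| < 1 gives |y| < 6, and by the triangle inequality |2y + 5| ≤ 2·6 + 5 = 17.
Hence |(2y^2 - 5y + 6) − 31| ≤ 17|y − 5| < ε provided |y − 5| < ε/17.
Choosing δ = min(1, ε/17) ensures both conditions, hence |(2y^2 - 5y + 6) − 31| < ε.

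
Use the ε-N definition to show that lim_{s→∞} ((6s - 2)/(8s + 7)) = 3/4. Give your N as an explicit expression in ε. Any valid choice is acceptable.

Let ε > 0. We seek N > 0 such that s > N implies |(6s - 2)/(8s + 7) − (3/4)| < ε.
(6s - 2)/(8s + 7) − (3/4) = (8(6s - 2) − 6(8s + 7)) / (8(8s + 7)) = -58/(8(8s + 7)).
For s > 0 we have 8s + 7 > 8s, so |(6s - 2)/(8s + 7) − (3/4)| = 58/(8(8s + 7)) < 58/(8·8s) = (29/32)/s.
Thus |(6s - 2)/(8s + 7) − (3/4)| < ε whenever s > (29/32)/ε.
Take N = (29/32)/ε. If s > N then |(6s - 2)/(8s + 7) − (3/4)| < (29/32)/s < ε.

N = (29/32)/ε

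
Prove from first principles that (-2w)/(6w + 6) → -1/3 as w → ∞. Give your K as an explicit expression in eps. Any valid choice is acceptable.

Suppose eps > 0. We seek K > 0 such that w > K implies |(-2w)/(6w + 6) + 1/3| < eps.
(-2w)/(6w + 6) + 1/3 = (6(-2w) − (-2)(6w + 6)) / (6(6w + 6)) = 12/(6(6w + 6)).
For w > 0 we have 6w + 6 > 6w, so |(-2w)/(6w + 6) + 1/3| = 12/(6(6w + 6)) < 12/(6·6w) = (1/3)/w.
Thus |(-2w)/(6w + 6) + 1/3| < eps whenever w > (1/3)/eps.
Take K = (1/3)/eps. If w > K then |(-2w)/(6w + 6) + 1/3| < (1/3)/w < eps.

K = (1/3)/eps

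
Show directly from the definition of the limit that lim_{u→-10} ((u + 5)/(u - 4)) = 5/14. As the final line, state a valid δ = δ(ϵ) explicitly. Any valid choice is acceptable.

Let ϵ > 0 be given. We want δ > 0 with 0 < |u + 10| < δ ⇒ |(u + 5)/(u - 4) − (5/14)| < ϵ.
Combining over a common denominator, (u + 5)/(u - 4) − (5/14) = [(u + 5)·(-14) − (-5)·(u - 4)] / [(-14)·(u - 4)] = -9(u + 10) / ((-14)(u - 4)).
So |(u + 5)/(u - 4) − (5/14)| = 9|u + 10| / (14·|u − 4|).
Restrict δ ≤ 7. Then |u + 10| < 7 gives |u − 4| = |(u + 10) + (-14)| ≥ 14 − 7 = 7.
Hence |(u + 5)/(u - 4) − (5/14)| < 9|u + 10|/(14·7) = (9/98)|u + 10|, which is < ϵ once |u + 10| < (98/9)ϵ.
Take δ = min(7, (98/9)ϵ). Then 0 < |u + 10| < δ forces both bounds, so |(u + 5)/(u - 4) − (5/14)| < ϵ.

δ = min(7, (98/9)ϵ)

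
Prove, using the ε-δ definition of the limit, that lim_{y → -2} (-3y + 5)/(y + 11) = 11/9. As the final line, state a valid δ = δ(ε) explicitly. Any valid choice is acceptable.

δ = min(9/2, (81/76)ε)

Fix ε > 0. We want δ > 0 with 0 < |y + 2| < δ ⇒ |(-3y + 5)/(y + 11) − (11/9)| < ε.
Combining over a common denominator, (-3y + 5)/(y + 11) − (11/9) = [(-3y + 5)·9 − 11·(y + 11)] / [9·(y + 11)] = -38(y + 2) / (9(y + 11)).
So |(-3y + 5)/(y + 11) − (11/9)| = 38|y + 2| / (9·|y + 11|).
Restrict δ ≤ 9/2. Then |y + 2| < 9/2 gives |y + 11| = |(y + 2) + 9| ≥ 9 − 9/2 = 9/2.
Hence |(-3y + 5)/(y + 11) − (11/9)| < 38|y + 2|/(9·(9/2)) = (76/81)|y + 2|, which is < ε once |y + 2| < (81/76)ε.
Take δ = min(9/2, (81/76)ε). Then 0 < |y + 2| < δ forces both bounds, so |(-3y + 5)/(y + 11) − (11/9)| < ε.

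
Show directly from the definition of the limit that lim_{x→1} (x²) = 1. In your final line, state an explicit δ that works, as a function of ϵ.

δ = min(2, ϵ/4)

Fix ϵ > 0. We seek δ > 0 with 0 < |x − 1| < δ ⇒ |x² − 1| < ϵ.
Factor: x² − 1 = (x − 1)(x + 1), so |x² − 1| = |x − 1|·|x + 1|.
Impose δ ≤ 2 so that |x| < 3; then |x + 1| ≤ 4.
Hence |x² − 1| ≤ 4|x − 1|, which is < ϵ once |x − 1| < ϵ/4.
Take δ = min(2, ϵ/4). If 0 < |x − 1| < δ then both bounds hold and |x² − 1| ≤ 4|x − 1| < 4·(ϵ/4) = ϵ.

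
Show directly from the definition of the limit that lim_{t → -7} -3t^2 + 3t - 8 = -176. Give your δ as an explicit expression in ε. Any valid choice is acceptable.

δ = min(2, ε/51)

Suppose ε > 0. We want δ > 0 such that 0 < |t + 7| < δ implies |(-3t^2 + 3t - 8) + 176| < ε.
(-3t^2 + 3t - 8) + 176 = -3t^2 + 3t + 168 = (t + 7)(-3t + 24).
So |(-3t^2 + 3t - 8) + 176| = |t + 7|·|-3t + 24|.
Assume first that |t + 7| < 2, so |t| < 9. Then |-3t + 24| ≤ 3·9 + 24 = 51.
Hence |(-3t^2 + 3t - 8) + 176| ≤ 51|t + 7| < ε provided |t + 7| < ε/51.
Choosing δ = min(2, ε/51) ensures both conditions, hence |(-3t^2 + 3t - 8) + 176| < ε.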